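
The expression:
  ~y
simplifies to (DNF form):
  ~y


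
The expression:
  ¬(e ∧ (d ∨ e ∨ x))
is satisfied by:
  {e: False}


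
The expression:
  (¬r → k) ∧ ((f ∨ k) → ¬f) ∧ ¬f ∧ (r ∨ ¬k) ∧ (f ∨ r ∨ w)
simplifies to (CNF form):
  r ∧ ¬f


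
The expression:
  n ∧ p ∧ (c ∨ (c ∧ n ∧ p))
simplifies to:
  c ∧ n ∧ p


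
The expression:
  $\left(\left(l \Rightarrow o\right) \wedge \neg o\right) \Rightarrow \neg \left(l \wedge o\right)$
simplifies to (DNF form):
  $\text{True}$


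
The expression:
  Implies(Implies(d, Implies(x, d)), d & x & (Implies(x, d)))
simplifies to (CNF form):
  d & x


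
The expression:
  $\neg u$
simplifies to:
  $\neg u$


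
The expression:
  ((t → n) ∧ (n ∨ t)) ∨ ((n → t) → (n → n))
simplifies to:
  True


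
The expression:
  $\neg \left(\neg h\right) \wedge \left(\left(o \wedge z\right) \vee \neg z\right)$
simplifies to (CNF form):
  $h \wedge \left(o \vee \neg z\right)$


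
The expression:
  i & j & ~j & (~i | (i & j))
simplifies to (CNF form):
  False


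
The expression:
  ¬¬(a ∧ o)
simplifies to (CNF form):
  a ∧ o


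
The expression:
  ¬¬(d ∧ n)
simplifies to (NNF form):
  d ∧ n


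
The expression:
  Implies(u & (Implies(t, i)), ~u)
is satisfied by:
  {t: True, i: False, u: False}
  {i: False, u: False, t: False}
  {t: True, i: True, u: False}
  {i: True, t: False, u: False}
  {u: True, t: True, i: False}


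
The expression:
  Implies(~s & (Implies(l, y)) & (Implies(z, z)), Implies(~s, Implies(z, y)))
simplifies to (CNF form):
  l | s | y | ~z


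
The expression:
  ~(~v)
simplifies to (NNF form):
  v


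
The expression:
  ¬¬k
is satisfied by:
  {k: True}


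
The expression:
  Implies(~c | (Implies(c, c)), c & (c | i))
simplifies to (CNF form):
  c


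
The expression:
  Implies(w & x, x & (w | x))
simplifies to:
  True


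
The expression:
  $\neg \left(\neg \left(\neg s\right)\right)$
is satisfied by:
  {s: False}


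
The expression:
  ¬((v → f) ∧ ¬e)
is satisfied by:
  {v: True, e: True, f: False}
  {e: True, f: False, v: False}
  {v: True, e: True, f: True}
  {e: True, f: True, v: False}
  {v: True, f: False, e: False}


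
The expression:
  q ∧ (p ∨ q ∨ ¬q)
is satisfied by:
  {q: True}


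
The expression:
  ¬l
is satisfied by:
  {l: False}


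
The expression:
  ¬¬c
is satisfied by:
  {c: True}


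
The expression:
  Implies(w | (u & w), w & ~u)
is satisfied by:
  {w: False, u: False}
  {u: True, w: False}
  {w: True, u: False}


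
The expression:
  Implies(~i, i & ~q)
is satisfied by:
  {i: True}


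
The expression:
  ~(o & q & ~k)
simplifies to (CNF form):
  k | ~o | ~q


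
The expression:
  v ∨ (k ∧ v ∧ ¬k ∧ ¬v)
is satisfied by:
  {v: True}


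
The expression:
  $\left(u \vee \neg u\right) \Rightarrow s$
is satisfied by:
  {s: True}


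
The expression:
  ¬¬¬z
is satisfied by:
  {z: False}


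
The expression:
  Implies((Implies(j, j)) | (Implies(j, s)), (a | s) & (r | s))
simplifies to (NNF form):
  s | (a & r)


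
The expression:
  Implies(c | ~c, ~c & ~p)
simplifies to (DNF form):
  ~c & ~p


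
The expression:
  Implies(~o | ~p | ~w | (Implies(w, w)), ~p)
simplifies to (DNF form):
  ~p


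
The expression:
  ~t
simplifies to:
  ~t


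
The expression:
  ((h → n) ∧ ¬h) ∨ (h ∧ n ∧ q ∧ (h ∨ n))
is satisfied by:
  {n: True, q: True, h: False}
  {n: True, q: False, h: False}
  {q: True, n: False, h: False}
  {n: False, q: False, h: False}
  {n: True, h: True, q: True}


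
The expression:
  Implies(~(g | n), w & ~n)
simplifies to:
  g | n | w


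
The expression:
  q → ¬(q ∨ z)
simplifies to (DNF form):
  ¬q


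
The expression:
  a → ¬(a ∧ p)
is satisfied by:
  {p: False, a: False}
  {a: True, p: False}
  {p: True, a: False}


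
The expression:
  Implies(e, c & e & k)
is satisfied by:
  {c: True, k: True, e: False}
  {c: True, k: False, e: False}
  {k: True, c: False, e: False}
  {c: False, k: False, e: False}
  {c: True, e: True, k: True}


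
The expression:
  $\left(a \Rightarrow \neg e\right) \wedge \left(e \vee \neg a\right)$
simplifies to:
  $\neg a$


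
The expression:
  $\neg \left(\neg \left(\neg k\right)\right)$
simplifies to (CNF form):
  $\neg k$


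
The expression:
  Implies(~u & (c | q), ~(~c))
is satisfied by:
  {c: True, u: True, q: False}
  {c: True, u: False, q: False}
  {u: True, c: False, q: False}
  {c: False, u: False, q: False}
  {c: True, q: True, u: True}
  {c: True, q: True, u: False}
  {q: True, u: True, c: False}


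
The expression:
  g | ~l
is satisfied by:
  {g: True, l: False}
  {l: False, g: False}
  {l: True, g: True}


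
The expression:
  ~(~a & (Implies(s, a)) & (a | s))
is always true.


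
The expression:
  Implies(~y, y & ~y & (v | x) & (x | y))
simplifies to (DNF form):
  y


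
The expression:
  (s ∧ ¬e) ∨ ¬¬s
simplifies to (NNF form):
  s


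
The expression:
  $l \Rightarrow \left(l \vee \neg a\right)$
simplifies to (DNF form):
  $\text{True}$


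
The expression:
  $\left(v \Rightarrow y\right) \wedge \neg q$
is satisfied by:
  {y: True, q: False, v: False}
  {q: False, v: False, y: False}
  {y: True, v: True, q: False}


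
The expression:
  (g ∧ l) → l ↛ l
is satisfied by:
  {l: False, g: False}
  {g: True, l: False}
  {l: True, g: False}


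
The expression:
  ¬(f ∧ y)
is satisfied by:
  {y: False, f: False}
  {f: True, y: False}
  {y: True, f: False}


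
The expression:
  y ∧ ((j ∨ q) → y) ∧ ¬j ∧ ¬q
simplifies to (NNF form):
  y ∧ ¬j ∧ ¬q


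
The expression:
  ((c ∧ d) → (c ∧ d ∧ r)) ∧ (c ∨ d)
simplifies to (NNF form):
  (c ∧ ¬d) ∨ (d ∧ r) ∨ (d ∧ ¬c)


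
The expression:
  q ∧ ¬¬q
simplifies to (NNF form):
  q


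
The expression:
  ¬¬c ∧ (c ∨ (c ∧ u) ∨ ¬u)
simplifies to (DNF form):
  c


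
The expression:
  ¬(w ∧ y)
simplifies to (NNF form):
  ¬w ∨ ¬y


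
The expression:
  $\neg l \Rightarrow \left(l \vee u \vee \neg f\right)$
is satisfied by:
  {l: True, u: True, f: False}
  {l: True, u: False, f: False}
  {u: True, l: False, f: False}
  {l: False, u: False, f: False}
  {f: True, l: True, u: True}
  {f: True, l: True, u: False}
  {f: True, u: True, l: False}


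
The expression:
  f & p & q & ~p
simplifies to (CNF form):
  False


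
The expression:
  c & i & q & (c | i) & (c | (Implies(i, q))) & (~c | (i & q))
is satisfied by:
  {c: True, i: True, q: True}


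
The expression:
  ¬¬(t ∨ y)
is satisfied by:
  {y: True, t: True}
  {y: True, t: False}
  {t: True, y: False}


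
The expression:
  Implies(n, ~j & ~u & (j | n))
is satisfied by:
  {u: False, n: False, j: False}
  {j: True, u: False, n: False}
  {u: True, j: False, n: False}
  {j: True, u: True, n: False}
  {n: True, j: False, u: False}


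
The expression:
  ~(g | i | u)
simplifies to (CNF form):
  ~g & ~i & ~u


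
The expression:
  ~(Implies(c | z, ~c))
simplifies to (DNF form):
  c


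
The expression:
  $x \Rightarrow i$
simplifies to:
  $i \vee \neg x$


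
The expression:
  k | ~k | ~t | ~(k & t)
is always true.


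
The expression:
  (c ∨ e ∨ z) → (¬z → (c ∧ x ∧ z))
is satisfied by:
  {z: True, c: False, e: False}
  {z: True, e: True, c: False}
  {z: True, c: True, e: False}
  {z: True, e: True, c: True}
  {e: False, c: False, z: False}


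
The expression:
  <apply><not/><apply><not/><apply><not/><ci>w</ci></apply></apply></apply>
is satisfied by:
  {w: False}


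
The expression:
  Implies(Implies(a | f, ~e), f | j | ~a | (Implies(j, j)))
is always true.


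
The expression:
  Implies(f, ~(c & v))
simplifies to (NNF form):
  ~c | ~f | ~v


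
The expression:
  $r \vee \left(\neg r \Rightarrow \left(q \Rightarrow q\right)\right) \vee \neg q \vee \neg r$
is always true.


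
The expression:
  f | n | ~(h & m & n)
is always true.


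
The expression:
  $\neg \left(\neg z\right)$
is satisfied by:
  {z: True}


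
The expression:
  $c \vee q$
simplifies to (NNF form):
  $c \vee q$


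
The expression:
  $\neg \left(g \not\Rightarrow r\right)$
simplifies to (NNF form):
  $r \vee \neg g$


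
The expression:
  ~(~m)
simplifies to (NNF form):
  m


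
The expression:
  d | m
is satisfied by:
  {d: True, m: True}
  {d: True, m: False}
  {m: True, d: False}


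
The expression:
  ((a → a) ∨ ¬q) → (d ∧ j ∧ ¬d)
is never true.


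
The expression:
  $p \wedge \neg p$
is never true.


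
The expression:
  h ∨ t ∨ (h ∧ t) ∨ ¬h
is always true.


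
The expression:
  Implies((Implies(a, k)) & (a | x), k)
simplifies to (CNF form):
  a | k | ~x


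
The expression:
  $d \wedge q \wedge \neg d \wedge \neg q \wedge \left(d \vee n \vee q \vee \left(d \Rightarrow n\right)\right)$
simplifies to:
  $\text{False}$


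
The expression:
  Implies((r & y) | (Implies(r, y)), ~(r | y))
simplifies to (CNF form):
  ~y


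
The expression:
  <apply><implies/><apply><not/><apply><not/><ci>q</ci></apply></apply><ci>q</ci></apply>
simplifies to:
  <true/>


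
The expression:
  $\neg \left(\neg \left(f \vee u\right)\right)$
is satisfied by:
  {u: True, f: True}
  {u: True, f: False}
  {f: True, u: False}


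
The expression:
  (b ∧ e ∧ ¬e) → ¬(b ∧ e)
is always true.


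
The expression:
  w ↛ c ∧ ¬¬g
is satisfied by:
  {w: True, g: True, c: False}


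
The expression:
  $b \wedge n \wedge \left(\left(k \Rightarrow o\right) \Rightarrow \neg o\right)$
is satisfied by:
  {b: True, n: True, o: False}


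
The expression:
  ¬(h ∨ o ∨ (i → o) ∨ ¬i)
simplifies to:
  i ∧ ¬h ∧ ¬o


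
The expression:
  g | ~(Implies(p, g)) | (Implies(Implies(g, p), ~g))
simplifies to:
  True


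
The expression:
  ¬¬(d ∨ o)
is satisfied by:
  {d: True, o: True}
  {d: True, o: False}
  {o: True, d: False}


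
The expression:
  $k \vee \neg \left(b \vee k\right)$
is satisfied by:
  {k: True, b: False}
  {b: False, k: False}
  {b: True, k: True}


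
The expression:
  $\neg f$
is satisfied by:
  {f: False}


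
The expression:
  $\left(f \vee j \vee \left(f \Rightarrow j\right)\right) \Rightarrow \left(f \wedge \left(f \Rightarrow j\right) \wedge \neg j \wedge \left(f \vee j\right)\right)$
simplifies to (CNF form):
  $\text{False}$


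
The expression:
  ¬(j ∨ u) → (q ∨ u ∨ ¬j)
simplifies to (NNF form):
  True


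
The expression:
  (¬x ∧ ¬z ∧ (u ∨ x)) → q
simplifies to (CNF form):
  q ∨ x ∨ z ∨ ¬u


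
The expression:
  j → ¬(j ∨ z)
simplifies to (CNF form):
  ¬j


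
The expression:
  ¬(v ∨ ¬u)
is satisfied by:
  {u: True, v: False}


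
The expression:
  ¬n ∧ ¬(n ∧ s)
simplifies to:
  ¬n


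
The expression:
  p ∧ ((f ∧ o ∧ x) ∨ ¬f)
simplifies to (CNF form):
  p ∧ (o ∨ ¬f) ∧ (x ∨ ¬f)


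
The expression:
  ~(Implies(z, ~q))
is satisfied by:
  {z: True, q: True}


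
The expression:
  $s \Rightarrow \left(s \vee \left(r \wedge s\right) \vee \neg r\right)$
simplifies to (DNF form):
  $\text{True}$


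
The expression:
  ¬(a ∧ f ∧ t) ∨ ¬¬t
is always true.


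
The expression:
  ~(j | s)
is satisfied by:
  {j: False, s: False}


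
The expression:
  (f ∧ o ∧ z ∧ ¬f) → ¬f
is always true.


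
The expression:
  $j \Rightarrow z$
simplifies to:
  $z \vee \neg j$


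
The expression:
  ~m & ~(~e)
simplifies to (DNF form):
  e & ~m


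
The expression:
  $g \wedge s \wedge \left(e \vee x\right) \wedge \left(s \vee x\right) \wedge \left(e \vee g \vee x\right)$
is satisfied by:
  {x: True, e: True, s: True, g: True}
  {x: True, s: True, g: True, e: False}
  {e: True, s: True, g: True, x: False}


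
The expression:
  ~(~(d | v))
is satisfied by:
  {d: True, v: True}
  {d: True, v: False}
  {v: True, d: False}


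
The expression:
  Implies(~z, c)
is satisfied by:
  {z: True, c: True}
  {z: True, c: False}
  {c: True, z: False}


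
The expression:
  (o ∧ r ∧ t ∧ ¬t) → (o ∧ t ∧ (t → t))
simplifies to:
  True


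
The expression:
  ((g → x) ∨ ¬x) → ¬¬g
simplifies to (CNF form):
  g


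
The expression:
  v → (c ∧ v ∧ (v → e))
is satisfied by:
  {c: True, e: True, v: False}
  {c: True, e: False, v: False}
  {e: True, c: False, v: False}
  {c: False, e: False, v: False}
  {c: True, v: True, e: True}


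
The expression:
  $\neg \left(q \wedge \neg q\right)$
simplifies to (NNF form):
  $\text{True}$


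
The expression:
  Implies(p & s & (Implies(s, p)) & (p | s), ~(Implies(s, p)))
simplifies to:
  ~p | ~s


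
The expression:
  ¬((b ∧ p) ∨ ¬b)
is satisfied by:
  {b: True, p: False}


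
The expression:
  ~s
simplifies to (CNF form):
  ~s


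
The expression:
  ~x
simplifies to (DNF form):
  ~x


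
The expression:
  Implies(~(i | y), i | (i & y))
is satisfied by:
  {i: True, y: True}
  {i: True, y: False}
  {y: True, i: False}


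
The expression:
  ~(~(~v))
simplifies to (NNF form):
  ~v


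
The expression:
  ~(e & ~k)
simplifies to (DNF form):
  k | ~e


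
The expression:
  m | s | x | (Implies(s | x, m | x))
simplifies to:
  True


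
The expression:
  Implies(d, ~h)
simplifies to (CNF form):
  ~d | ~h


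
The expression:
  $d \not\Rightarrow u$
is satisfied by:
  {d: True, u: False}


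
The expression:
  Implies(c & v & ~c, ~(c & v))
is always true.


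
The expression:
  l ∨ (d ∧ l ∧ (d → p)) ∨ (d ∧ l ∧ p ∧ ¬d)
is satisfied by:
  {l: True}


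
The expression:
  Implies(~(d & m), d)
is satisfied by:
  {d: True}


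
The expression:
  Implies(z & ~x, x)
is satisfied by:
  {x: True, z: False}
  {z: False, x: False}
  {z: True, x: True}


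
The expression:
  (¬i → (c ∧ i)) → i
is always true.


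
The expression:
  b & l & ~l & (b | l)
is never true.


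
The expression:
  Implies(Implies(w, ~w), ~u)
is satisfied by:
  {w: True, u: False}
  {u: False, w: False}
  {u: True, w: True}


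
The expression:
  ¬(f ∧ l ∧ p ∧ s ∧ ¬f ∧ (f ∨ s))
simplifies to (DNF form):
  True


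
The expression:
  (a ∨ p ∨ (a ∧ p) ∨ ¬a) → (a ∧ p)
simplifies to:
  a ∧ p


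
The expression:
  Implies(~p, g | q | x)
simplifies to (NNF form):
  g | p | q | x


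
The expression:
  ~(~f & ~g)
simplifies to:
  f | g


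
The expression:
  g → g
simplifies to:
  True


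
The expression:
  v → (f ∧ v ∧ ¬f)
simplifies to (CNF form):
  ¬v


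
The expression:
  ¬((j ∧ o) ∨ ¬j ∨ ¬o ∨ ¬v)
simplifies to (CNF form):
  False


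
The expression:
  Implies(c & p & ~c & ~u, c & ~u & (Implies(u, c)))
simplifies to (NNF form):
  True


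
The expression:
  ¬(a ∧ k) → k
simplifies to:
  k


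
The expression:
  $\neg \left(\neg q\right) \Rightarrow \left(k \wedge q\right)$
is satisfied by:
  {k: True, q: False}
  {q: False, k: False}
  {q: True, k: True}


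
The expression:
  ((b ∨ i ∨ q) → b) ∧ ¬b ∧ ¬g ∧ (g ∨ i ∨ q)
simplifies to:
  False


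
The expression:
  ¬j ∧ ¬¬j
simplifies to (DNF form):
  False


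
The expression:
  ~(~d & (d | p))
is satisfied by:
  {d: True, p: False}
  {p: False, d: False}
  {p: True, d: True}


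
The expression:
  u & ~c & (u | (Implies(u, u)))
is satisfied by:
  {u: True, c: False}


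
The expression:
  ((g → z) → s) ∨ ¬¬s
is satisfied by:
  {g: True, s: True, z: False}
  {s: True, z: False, g: False}
  {g: True, s: True, z: True}
  {s: True, z: True, g: False}
  {g: True, z: False, s: False}


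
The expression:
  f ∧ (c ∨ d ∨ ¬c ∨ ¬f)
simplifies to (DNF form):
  f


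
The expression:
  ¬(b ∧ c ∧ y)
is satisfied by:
  {c: False, y: False, b: False}
  {b: True, c: False, y: False}
  {y: True, c: False, b: False}
  {b: True, y: True, c: False}
  {c: True, b: False, y: False}
  {b: True, c: True, y: False}
  {y: True, c: True, b: False}


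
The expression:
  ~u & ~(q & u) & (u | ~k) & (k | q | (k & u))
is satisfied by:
  {q: True, u: False, k: False}


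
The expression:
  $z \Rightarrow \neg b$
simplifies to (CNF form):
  $\neg b \vee \neg z$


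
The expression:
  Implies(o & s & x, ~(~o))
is always true.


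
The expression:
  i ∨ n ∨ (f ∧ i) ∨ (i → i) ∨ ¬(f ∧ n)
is always true.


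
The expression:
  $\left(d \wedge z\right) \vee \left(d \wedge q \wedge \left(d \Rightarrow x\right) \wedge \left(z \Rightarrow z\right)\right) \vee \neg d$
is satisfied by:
  {q: True, z: True, x: True, d: False}
  {q: True, z: True, x: False, d: False}
  {z: True, x: True, q: False, d: False}
  {z: True, q: False, x: False, d: False}
  {q: True, x: True, z: False, d: False}
  {q: True, x: False, z: False, d: False}
  {x: True, q: False, z: False, d: False}
  {x: False, q: False, z: False, d: False}
  {d: True, q: True, z: True, x: True}
  {d: True, q: True, z: True, x: False}
  {d: True, z: True, x: True, q: False}
  {d: True, z: True, x: False, q: False}
  {d: True, q: True, x: True, z: False}


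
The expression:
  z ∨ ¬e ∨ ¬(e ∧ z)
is always true.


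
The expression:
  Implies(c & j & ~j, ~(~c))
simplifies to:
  True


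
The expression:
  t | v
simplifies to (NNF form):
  t | v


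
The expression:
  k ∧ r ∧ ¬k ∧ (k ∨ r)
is never true.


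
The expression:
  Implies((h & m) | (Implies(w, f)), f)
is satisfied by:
  {w: True, f: True, h: False, m: False}
  {m: True, w: True, f: True, h: False}
  {w: True, f: True, h: True, m: False}
  {m: True, w: True, f: True, h: True}
  {f: True, m: False, h: False, w: False}
  {f: True, m: True, h: False, w: False}
  {f: True, h: True, m: False, w: False}
  {m: True, f: True, h: True, w: False}
  {w: True, m: False, h: False, f: False}
  {m: True, w: True, h: False, f: False}
  {w: True, h: True, m: False, f: False}


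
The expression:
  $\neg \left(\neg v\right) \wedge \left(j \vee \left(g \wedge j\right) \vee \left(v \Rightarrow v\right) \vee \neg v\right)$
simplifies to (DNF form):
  $v$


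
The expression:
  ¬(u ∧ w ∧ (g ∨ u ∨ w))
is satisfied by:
  {w: False, u: False}
  {u: True, w: False}
  {w: True, u: False}


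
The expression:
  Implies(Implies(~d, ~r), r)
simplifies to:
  r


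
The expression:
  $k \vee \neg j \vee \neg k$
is always true.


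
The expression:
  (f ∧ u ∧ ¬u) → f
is always true.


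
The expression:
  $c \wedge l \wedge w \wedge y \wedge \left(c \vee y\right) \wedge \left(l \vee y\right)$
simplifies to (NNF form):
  $c \wedge l \wedge w \wedge y$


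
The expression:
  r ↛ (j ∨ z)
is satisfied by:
  {r: True, z: False, j: False}


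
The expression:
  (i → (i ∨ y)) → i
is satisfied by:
  {i: True}


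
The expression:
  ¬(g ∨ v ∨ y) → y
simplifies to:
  g ∨ v ∨ y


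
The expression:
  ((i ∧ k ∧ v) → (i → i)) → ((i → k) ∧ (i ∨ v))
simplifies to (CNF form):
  (i ∨ v) ∧ (i ∨ ¬i) ∧ (k ∨ v) ∧ (k ∨ ¬i)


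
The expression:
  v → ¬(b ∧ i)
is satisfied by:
  {v: False, b: False, i: False}
  {i: True, v: False, b: False}
  {b: True, v: False, i: False}
  {i: True, b: True, v: False}
  {v: True, i: False, b: False}
  {i: True, v: True, b: False}
  {b: True, v: True, i: False}


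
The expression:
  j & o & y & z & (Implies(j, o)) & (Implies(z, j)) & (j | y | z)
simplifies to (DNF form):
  j & o & y & z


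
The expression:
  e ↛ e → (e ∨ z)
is always true.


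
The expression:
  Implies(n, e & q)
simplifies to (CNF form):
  (e | ~n) & (q | ~n)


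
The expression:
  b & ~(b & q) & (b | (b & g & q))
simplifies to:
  b & ~q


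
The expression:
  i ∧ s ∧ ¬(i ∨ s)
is never true.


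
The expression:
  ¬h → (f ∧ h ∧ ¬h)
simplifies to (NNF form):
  h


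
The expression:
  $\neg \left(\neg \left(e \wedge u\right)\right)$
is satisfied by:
  {e: True, u: True}


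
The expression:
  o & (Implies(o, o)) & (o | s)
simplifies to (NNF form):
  o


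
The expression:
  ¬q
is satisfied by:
  {q: False}


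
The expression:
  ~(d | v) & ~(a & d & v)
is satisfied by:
  {d: False, v: False}


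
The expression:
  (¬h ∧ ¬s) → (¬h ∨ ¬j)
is always true.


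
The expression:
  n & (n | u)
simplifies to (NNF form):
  n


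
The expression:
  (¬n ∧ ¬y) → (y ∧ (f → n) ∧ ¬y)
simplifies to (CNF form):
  n ∨ y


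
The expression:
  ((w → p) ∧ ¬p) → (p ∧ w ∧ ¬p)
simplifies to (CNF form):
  p ∨ w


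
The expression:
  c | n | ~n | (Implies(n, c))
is always true.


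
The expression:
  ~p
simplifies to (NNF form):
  ~p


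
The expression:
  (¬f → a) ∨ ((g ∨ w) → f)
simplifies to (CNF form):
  (a ∨ f ∨ ¬g) ∧ (a ∨ f ∨ ¬w)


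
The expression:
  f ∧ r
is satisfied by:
  {r: True, f: True}


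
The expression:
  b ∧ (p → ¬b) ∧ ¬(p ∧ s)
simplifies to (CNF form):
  b ∧ ¬p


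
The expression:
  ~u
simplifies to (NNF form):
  ~u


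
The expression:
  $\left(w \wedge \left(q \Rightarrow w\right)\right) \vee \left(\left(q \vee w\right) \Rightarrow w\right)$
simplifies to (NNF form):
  $w \vee \neg q$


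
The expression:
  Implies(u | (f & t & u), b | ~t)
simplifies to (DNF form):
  b | ~t | ~u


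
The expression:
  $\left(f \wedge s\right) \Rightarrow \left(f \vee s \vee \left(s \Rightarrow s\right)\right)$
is always true.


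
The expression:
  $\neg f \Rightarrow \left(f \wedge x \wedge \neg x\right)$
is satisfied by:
  {f: True}


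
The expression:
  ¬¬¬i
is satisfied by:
  {i: False}


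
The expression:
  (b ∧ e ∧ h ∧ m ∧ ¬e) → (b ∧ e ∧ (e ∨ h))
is always true.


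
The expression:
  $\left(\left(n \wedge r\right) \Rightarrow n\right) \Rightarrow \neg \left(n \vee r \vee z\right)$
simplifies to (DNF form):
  $\neg n \wedge \neg r \wedge \neg z$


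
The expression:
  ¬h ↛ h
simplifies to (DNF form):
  True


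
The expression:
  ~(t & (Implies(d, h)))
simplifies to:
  ~t | (d & ~h)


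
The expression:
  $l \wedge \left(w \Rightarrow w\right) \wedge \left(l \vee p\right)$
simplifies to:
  $l$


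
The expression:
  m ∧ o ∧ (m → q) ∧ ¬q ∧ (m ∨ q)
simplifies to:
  False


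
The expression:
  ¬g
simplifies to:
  ¬g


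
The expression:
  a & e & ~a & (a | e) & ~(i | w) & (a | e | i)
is never true.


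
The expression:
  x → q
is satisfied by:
  {q: True, x: False}
  {x: False, q: False}
  {x: True, q: True}


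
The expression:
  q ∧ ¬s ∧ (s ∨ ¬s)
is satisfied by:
  {q: True, s: False}


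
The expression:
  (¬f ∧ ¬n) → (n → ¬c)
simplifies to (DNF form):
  True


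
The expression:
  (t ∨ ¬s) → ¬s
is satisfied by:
  {s: False, t: False}
  {t: True, s: False}
  {s: True, t: False}


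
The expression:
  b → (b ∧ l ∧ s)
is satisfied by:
  {s: True, l: True, b: False}
  {s: True, l: False, b: False}
  {l: True, s: False, b: False}
  {s: False, l: False, b: False}
  {b: True, s: True, l: True}


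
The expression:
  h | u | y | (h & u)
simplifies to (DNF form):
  h | u | y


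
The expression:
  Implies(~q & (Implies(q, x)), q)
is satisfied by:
  {q: True}


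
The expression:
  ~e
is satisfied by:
  {e: False}


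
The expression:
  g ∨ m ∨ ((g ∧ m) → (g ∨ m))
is always true.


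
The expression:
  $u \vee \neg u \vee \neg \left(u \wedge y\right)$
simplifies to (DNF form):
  $\text{True}$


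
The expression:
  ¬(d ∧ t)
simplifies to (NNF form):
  ¬d ∨ ¬t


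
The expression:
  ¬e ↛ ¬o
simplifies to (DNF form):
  o ∧ ¬e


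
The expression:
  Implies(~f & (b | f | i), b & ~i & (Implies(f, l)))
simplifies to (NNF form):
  f | ~i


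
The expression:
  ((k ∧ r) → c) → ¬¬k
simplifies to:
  k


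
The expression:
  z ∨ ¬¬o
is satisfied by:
  {o: True, z: True}
  {o: True, z: False}
  {z: True, o: False}


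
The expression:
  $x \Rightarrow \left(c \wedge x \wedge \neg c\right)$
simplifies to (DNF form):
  $\neg x$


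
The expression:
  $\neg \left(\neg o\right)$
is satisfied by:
  {o: True}


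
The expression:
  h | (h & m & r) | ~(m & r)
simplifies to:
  h | ~m | ~r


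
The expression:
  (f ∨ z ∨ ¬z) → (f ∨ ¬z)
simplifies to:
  f ∨ ¬z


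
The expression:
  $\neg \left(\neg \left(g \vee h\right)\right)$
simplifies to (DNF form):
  $g \vee h$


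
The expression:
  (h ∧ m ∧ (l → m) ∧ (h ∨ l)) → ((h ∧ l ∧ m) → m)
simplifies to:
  True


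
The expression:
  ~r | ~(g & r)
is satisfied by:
  {g: False, r: False}
  {r: True, g: False}
  {g: True, r: False}


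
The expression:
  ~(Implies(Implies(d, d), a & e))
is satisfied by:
  {e: False, a: False}
  {a: True, e: False}
  {e: True, a: False}


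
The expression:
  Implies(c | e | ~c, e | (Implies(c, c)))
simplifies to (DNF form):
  True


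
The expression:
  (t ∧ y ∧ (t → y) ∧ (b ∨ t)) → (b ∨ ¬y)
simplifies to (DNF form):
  b ∨ ¬t ∨ ¬y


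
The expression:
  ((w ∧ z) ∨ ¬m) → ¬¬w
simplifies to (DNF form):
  m ∨ w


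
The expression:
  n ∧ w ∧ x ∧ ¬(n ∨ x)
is never true.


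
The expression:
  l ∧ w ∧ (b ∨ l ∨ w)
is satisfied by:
  {w: True, l: True}


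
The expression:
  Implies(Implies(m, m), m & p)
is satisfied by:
  {m: True, p: True}


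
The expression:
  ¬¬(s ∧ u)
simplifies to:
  s ∧ u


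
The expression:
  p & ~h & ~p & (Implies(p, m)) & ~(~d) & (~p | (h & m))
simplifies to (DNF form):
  False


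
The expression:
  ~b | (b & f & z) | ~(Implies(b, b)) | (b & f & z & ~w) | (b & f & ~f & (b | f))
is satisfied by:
  {z: True, f: True, b: False}
  {z: True, f: False, b: False}
  {f: True, z: False, b: False}
  {z: False, f: False, b: False}
  {b: True, z: True, f: True}


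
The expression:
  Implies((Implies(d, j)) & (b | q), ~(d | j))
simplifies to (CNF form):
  (~b | ~j) & (~j | ~q)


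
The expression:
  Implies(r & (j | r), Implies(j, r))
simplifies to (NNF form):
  True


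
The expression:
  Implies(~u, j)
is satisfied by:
  {u: True, j: True}
  {u: True, j: False}
  {j: True, u: False}


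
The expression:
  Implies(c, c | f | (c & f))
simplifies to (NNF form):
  True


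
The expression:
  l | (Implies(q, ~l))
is always true.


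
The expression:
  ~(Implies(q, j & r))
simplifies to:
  q & (~j | ~r)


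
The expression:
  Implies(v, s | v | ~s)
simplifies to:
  True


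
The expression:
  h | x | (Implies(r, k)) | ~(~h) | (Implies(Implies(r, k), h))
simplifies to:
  True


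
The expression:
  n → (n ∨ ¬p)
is always true.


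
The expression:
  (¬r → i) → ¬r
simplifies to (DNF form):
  ¬r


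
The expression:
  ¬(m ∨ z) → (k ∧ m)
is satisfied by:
  {z: True, m: True}
  {z: True, m: False}
  {m: True, z: False}


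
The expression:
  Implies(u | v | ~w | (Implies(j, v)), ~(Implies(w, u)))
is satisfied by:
  {w: True, u: False}


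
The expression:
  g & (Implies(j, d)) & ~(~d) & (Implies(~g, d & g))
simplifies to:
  d & g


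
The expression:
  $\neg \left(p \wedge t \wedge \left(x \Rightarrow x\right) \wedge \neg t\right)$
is always true.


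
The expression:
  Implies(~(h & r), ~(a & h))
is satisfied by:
  {r: True, h: False, a: False}
  {h: False, a: False, r: False}
  {r: True, a: True, h: False}
  {a: True, h: False, r: False}
  {r: True, h: True, a: False}
  {h: True, r: False, a: False}
  {r: True, a: True, h: True}


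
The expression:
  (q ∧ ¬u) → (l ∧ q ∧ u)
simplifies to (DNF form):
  u ∨ ¬q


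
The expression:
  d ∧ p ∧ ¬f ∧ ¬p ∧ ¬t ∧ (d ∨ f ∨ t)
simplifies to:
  False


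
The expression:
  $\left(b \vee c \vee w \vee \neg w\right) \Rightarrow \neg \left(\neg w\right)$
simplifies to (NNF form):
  $w$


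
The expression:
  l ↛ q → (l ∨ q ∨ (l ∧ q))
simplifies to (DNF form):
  True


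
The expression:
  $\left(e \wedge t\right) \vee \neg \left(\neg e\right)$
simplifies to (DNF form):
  $e$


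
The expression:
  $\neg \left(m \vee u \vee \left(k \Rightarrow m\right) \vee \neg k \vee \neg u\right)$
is never true.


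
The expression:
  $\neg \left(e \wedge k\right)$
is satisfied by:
  {k: False, e: False}
  {e: True, k: False}
  {k: True, e: False}


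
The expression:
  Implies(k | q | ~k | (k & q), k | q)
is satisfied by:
  {k: True, q: True}
  {k: True, q: False}
  {q: True, k: False}


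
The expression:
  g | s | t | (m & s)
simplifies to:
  g | s | t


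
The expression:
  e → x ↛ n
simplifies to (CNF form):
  (x ∨ ¬e) ∧ (¬e ∨ ¬n)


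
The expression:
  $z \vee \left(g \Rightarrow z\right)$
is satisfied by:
  {z: True, g: False}
  {g: False, z: False}
  {g: True, z: True}


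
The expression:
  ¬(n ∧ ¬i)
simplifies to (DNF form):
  i ∨ ¬n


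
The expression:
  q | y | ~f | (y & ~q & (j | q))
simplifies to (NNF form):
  q | y | ~f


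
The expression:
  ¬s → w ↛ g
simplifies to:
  s ∨ (w ∧ ¬g)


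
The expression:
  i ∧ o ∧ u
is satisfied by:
  {i: True, u: True, o: True}


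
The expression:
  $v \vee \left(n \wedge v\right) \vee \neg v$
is always true.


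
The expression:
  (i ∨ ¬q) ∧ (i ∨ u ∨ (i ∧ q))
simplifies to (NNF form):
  i ∨ (u ∧ ¬q)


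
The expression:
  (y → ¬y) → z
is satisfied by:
  {y: True, z: True}
  {y: True, z: False}
  {z: True, y: False}


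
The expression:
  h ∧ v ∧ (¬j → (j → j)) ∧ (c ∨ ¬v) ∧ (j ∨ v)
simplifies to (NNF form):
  c ∧ h ∧ v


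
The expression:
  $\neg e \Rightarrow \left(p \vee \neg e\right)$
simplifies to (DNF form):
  $\text{True}$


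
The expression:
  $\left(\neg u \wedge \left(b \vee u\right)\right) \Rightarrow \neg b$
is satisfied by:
  {u: True, b: False}
  {b: False, u: False}
  {b: True, u: True}


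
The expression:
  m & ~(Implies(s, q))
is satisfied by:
  {m: True, s: True, q: False}


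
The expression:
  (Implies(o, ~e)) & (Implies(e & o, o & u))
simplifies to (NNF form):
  ~e | ~o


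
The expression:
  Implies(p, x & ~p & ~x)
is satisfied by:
  {p: False}


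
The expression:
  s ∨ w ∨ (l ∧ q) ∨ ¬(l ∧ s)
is always true.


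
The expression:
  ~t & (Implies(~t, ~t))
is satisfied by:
  {t: False}


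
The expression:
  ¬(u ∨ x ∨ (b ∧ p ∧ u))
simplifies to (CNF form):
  ¬u ∧ ¬x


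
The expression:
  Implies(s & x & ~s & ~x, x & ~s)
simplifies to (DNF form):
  True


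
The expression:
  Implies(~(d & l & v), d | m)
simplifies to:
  d | m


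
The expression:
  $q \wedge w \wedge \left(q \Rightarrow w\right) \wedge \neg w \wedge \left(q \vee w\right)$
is never true.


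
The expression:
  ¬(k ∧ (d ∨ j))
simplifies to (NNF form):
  (¬d ∧ ¬j) ∨ ¬k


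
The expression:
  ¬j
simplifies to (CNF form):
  ¬j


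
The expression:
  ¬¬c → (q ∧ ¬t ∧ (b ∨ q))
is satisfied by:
  {q: True, c: False, t: False}
  {q: False, c: False, t: False}
  {t: True, q: True, c: False}
  {t: True, q: False, c: False}
  {c: True, q: True, t: False}


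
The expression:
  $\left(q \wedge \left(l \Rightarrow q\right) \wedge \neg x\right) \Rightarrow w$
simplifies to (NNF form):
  $w \vee x \vee \neg q$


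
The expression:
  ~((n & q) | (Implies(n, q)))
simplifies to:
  n & ~q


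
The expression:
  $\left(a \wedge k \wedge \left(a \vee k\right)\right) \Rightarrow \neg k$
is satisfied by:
  {k: False, a: False}
  {a: True, k: False}
  {k: True, a: False}


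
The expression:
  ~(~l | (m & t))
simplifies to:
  l & (~m | ~t)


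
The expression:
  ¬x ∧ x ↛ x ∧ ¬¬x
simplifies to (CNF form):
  False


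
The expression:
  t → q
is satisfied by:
  {q: True, t: False}
  {t: False, q: False}
  {t: True, q: True}


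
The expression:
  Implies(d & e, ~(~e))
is always true.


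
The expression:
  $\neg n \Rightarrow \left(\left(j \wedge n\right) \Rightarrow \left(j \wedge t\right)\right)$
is always true.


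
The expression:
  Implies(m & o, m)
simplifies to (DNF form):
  True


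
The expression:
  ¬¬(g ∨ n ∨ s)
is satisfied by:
  {n: True, g: True, s: True}
  {n: True, g: True, s: False}
  {n: True, s: True, g: False}
  {n: True, s: False, g: False}
  {g: True, s: True, n: False}
  {g: True, s: False, n: False}
  {s: True, g: False, n: False}


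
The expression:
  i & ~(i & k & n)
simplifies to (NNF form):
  i & (~k | ~n)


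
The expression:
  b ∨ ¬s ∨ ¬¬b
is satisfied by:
  {b: True, s: False}
  {s: False, b: False}
  {s: True, b: True}


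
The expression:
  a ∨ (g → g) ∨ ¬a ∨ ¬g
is always true.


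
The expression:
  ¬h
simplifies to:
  ¬h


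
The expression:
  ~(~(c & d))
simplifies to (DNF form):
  c & d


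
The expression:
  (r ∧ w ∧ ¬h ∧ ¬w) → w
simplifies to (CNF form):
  True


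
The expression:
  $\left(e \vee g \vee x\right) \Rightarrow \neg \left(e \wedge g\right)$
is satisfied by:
  {g: False, e: False}
  {e: True, g: False}
  {g: True, e: False}


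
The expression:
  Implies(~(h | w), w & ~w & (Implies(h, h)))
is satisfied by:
  {h: True, w: True}
  {h: True, w: False}
  {w: True, h: False}


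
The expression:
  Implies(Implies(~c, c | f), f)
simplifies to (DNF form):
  f | ~c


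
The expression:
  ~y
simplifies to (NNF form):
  ~y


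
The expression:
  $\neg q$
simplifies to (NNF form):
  $\neg q$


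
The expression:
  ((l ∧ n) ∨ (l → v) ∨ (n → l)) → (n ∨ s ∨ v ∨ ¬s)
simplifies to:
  True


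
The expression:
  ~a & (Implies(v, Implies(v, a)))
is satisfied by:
  {v: False, a: False}


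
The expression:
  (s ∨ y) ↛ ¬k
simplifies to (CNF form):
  k ∧ (s ∨ y)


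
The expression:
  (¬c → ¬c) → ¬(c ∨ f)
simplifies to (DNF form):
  ¬c ∧ ¬f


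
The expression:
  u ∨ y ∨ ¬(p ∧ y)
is always true.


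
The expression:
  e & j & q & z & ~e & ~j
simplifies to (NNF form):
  False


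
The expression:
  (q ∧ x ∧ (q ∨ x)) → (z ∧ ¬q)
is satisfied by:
  {q: False, x: False}
  {x: True, q: False}
  {q: True, x: False}


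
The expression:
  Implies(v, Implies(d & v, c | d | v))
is always true.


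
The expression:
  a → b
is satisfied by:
  {b: True, a: False}
  {a: False, b: False}
  {a: True, b: True}


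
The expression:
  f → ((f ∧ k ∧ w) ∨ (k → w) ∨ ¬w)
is always true.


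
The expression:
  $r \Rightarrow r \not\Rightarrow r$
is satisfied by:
  {r: False}


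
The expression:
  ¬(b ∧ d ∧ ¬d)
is always true.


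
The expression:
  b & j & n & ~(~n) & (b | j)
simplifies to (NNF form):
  b & j & n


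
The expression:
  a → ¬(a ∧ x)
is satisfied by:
  {x: False, a: False}
  {a: True, x: False}
  {x: True, a: False}


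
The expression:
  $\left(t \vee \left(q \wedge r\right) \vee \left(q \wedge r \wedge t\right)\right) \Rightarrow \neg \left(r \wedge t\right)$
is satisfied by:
  {t: False, r: False}
  {r: True, t: False}
  {t: True, r: False}


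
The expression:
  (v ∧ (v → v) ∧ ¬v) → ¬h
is always true.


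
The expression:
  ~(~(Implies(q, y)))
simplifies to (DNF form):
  y | ~q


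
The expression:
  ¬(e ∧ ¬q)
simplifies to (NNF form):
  q ∨ ¬e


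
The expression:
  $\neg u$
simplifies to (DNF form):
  $\neg u$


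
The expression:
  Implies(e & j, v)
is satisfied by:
  {v: True, e: False, j: False}
  {e: False, j: False, v: False}
  {j: True, v: True, e: False}
  {j: True, e: False, v: False}
  {v: True, e: True, j: False}
  {e: True, v: False, j: False}
  {j: True, e: True, v: True}


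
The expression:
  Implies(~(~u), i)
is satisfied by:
  {i: True, u: False}
  {u: False, i: False}
  {u: True, i: True}


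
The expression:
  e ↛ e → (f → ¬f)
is always true.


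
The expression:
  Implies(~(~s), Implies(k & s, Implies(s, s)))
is always true.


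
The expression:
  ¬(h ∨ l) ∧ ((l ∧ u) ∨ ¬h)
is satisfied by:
  {h: False, l: False}


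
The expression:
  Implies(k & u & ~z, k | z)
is always true.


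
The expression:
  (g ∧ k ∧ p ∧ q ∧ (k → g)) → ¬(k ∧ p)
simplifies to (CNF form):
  ¬g ∨ ¬k ∨ ¬p ∨ ¬q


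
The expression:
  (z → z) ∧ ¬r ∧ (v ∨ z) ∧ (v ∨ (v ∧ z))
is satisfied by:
  {v: True, r: False}


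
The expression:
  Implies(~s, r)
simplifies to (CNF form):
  r | s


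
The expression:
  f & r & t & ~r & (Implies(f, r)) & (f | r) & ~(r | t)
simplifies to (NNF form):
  False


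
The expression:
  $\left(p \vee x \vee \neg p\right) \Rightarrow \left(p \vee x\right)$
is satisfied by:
  {x: True, p: True}
  {x: True, p: False}
  {p: True, x: False}


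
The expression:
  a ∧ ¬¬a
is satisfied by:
  {a: True}


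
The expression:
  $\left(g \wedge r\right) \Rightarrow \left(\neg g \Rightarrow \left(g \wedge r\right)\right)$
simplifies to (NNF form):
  $\text{True}$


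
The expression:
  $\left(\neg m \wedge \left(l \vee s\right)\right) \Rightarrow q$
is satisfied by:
  {q: True, m: True, l: False, s: False}
  {q: True, m: True, s: True, l: False}
  {q: True, m: True, l: True, s: False}
  {q: True, m: True, s: True, l: True}
  {q: True, l: False, s: False, m: False}
  {q: True, s: True, l: False, m: False}
  {q: True, l: True, s: False, m: False}
  {q: True, s: True, l: True, m: False}
  {m: True, l: False, s: False, q: False}
  {s: True, m: True, l: False, q: False}
  {m: True, l: True, s: False, q: False}
  {s: True, m: True, l: True, q: False}
  {m: False, l: False, s: False, q: False}


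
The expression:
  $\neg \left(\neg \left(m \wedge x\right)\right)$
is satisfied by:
  {m: True, x: True}
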